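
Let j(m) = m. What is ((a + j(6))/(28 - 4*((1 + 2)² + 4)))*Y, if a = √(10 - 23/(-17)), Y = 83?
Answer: -83/4 - 83*√3281/408 ≈ -32.403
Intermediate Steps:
a = √3281/17 (a = √(10 - 23*(-1/17)) = √(10 + 23/17) = √(193/17) = √3281/17 ≈ 3.3694)
((a + j(6))/(28 - 4*((1 + 2)² + 4)))*Y = ((√3281/17 + 6)/(28 - 4*((1 + 2)² + 4)))*83 = ((6 + √3281/17)/(28 - 4*(3² + 4)))*83 = ((6 + √3281/17)/(28 - 4*(9 + 4)))*83 = ((6 + √3281/17)/(28 - 4*13))*83 = ((6 + √3281/17)/(28 - 52))*83 = ((6 + √3281/17)/(-24))*83 = ((6 + √3281/17)*(-1/24))*83 = (-¼ - √3281/408)*83 = -83/4 - 83*√3281/408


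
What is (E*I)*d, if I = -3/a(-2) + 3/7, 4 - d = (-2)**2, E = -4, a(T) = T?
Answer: 0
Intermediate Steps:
d = 0 (d = 4 - 1*(-2)**2 = 4 - 1*4 = 4 - 4 = 0)
I = 27/14 (I = -3/(-2) + 3/7 = -3*(-1/2) + 3*(1/7) = 3/2 + 3/7 = 27/14 ≈ 1.9286)
(E*I)*d = -4*27/14*0 = -54/7*0 = 0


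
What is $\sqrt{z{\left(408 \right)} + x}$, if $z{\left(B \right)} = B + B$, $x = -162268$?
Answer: $2 i \sqrt{40363} \approx 401.81 i$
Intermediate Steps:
$z{\left(B \right)} = 2 B$
$\sqrt{z{\left(408 \right)} + x} = \sqrt{2 \cdot 408 - 162268} = \sqrt{816 - 162268} = \sqrt{-161452} = 2 i \sqrt{40363}$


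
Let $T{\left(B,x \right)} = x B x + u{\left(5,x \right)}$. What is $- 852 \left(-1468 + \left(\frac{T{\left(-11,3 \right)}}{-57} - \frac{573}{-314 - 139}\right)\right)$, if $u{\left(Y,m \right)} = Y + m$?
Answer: $\frac{3581367232}{2869} \approx 1.2483 \cdot 10^{6}$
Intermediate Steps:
$T{\left(B,x \right)} = 5 + x + B x^{2}$ ($T{\left(B,x \right)} = x B x + \left(5 + x\right) = B x x + \left(5 + x\right) = B x^{2} + \left(5 + x\right) = 5 + x + B x^{2}$)
$- 852 \left(-1468 + \left(\frac{T{\left(-11,3 \right)}}{-57} - \frac{573}{-314 - 139}\right)\right) = - 852 \left(-1468 + \left(\frac{5 + 3 - 11 \cdot 3^{2}}{-57} - \frac{573}{-314 - 139}\right)\right) = - 852 \left(-1468 - \left(- \frac{191}{151} - \left(5 + 3 - 99\right) \left(- \frac{1}{57}\right)\right)\right) = - 852 \left(-1468 + \left(\left(-91\right) \left(- \frac{1}{57}\right) + \frac{191}{151}\right)\right) = - 852 \left(-1468 + \left(\frac{91}{57} + \frac{191}{151}\right)\right) = - 852 \left(-1468 + \frac{24628}{8607}\right) = \left(-852\right) \left(- \frac{12610448}{8607}\right) = \frac{3581367232}{2869}$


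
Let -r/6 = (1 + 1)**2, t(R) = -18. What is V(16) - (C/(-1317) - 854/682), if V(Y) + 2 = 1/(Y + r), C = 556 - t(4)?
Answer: -1569905/3592776 ≈ -0.43696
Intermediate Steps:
C = 574 (C = 556 - 1*(-18) = 556 + 18 = 574)
r = -24 (r = -6*(1 + 1)**2 = -6*2**2 = -6*4 = -24)
V(Y) = -2 + 1/(-24 + Y) (V(Y) = -2 + 1/(Y - 24) = -2 + 1/(-24 + Y))
V(16) - (C/(-1317) - 854/682) = (49 - 2*16)/(-24 + 16) - (574/(-1317) - 854/682) = (49 - 32)/(-8) - (574*(-1/1317) - 854*1/682) = -1/8*17 - (-574/1317 - 427/341) = -17/8 - 1*(-758093/449097) = -17/8 + 758093/449097 = -1569905/3592776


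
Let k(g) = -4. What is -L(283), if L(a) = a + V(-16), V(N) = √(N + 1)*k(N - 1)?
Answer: -283 + 4*I*√15 ≈ -283.0 + 15.492*I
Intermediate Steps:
V(N) = -4*√(1 + N) (V(N) = √(N + 1)*(-4) = √(1 + N)*(-4) = -4*√(1 + N))
L(a) = a - 4*I*√15 (L(a) = a - 4*√(1 - 16) = a - 4*I*√15)
-L(283) = -(283 - 4*I*√15) = -283 + 4*I*√15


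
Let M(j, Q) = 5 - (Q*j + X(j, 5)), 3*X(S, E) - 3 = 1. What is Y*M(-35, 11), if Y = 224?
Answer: 261184/3 ≈ 87061.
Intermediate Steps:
X(S, E) = 4/3 (X(S, E) = 1 + (⅓)*1 = 1 + ⅓ = 4/3)
M(j, Q) = 11/3 - Q*j (M(j, Q) = 5 - (Q*j + 4/3) = 5 - (4/3 + Q*j) = 5 + (-4/3 - Q*j) = 11/3 - Q*j)
Y*M(-35, 11) = 224*(11/3 - 1*11*(-35)) = 224*(11/3 + 385) = 224*(1166/3) = 261184/3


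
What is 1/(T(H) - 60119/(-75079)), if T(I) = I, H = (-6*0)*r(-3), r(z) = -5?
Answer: 75079/60119 ≈ 1.2488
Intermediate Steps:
H = 0 (H = -6*0*(-5) = 0*(-5) = 0)
1/(T(H) - 60119/(-75079)) = 1/(0 - 60119/(-75079)) = 1/(0 - 60119*(-1/75079)) = 1/(0 + 60119/75079) = 1/(60119/75079) = 75079/60119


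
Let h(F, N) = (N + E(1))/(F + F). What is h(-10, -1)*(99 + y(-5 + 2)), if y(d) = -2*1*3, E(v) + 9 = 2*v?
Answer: 186/5 ≈ 37.200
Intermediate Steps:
E(v) = -9 + 2*v
h(F, N) = (-7 + N)/(2*F) (h(F, N) = (N + (-9 + 2*1))/(F + F) = (N + (-9 + 2))/((2*F)) = (N - 7)*(1/(2*F)) = (-7 + N)*(1/(2*F)) = (-7 + N)/(2*F))
y(d) = -6 (y(d) = -2*3 = -6)
h(-10, -1)*(99 + y(-5 + 2)) = ((1/2)*(-7 - 1)/(-10))*(99 - 6) = ((1/2)*(-1/10)*(-8))*93 = (2/5)*93 = 186/5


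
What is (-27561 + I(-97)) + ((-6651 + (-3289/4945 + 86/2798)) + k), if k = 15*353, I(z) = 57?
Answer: -8680845912/300785 ≈ -28861.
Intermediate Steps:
k = 5295
(-27561 + I(-97)) + ((-6651 + (-3289/4945 + 86/2798)) + k) = (-27561 + 57) + ((-6651 + (-3289/4945 + 86/2798)) + 5295) = -27504 + ((-6651 + (-3289*1/4945 + 86*(1/2798))) + 5295) = -27504 + ((-6651 + (-143/215 + 43/1399)) + 5295) = -27504 + ((-6651 - 190812/300785) + 5295) = -27504 + (-2000711847/300785 + 5295) = -27504 - 408055272/300785 = -8680845912/300785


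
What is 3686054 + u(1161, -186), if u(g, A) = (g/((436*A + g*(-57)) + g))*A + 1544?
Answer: 89800422487/24352 ≈ 3.6876e+6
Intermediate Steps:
u(g, A) = 1544 + A*g/(-56*g + 436*A) (u(g, A) = (g/((436*A - 57*g) + g))*A + 1544 = (g/((-57*g + 436*A) + g))*A + 1544 = (g/(-56*g + 436*A))*A + 1544 = A*g/(-56*g + 436*A) + 1544 = 1544 + A*g/(-56*g + 436*A))
3686054 + u(1161, -186) = 3686054 + (-86464*1161 + 673184*(-186) - 186*1161)/(4*(-14*1161 + 109*(-186))) = 3686054 + (-100384704 - 125212224 - 215946)/(4*(-16254 - 20274)) = 3686054 + (¼)*(-225812874)/(-36528) = 3686054 + (¼)*(-1/36528)*(-225812874) = 3686054 + 37635479/24352 = 89800422487/24352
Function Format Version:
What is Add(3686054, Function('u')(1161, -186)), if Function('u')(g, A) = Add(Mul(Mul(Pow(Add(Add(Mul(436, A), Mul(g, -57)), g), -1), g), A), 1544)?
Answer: Rational(89800422487, 24352) ≈ 3.6876e+6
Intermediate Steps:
Function('u')(g, A) = Add(1544, Mul(A, g, Pow(Add(Mul(-56, g), Mul(436, A)), -1))) (Function('u')(g, A) = Add(Mul(Mul(Pow(Add(Add(Mul(436, A), Mul(-57, g)), g), -1), g), A), 1544) = Add(Mul(Mul(Pow(Add(Add(Mul(-57, g), Mul(436, A)), g), -1), g), A), 1544) = Add(Mul(Mul(Pow(Add(Mul(-56, g), Mul(436, A)), -1), g), A), 1544) = Add(Mul(Mul(g, Pow(Add(Mul(-56, g), Mul(436, A)), -1)), A), 1544) = Add(Mul(A, g, Pow(Add(Mul(-56, g), Mul(436, A)), -1)), 1544) = Add(1544, Mul(A, g, Pow(Add(Mul(-56, g), Mul(436, A)), -1))))
Add(3686054, Function('u')(1161, -186)) = Add(3686054, Mul(Rational(1, 4), Pow(Add(Mul(-14, 1161), Mul(109, -186)), -1), Add(Mul(-86464, 1161), Mul(673184, -186), Mul(-186, 1161)))) = Add(3686054, Mul(Rational(1, 4), Pow(Add(-16254, -20274), -1), Add(-100384704, -125212224, -215946))) = Add(3686054, Mul(Rational(1, 4), Pow(-36528, -1), -225812874)) = Add(3686054, Mul(Rational(1, 4), Rational(-1, 36528), -225812874)) = Add(3686054, Rational(37635479, 24352)) = Rational(89800422487, 24352)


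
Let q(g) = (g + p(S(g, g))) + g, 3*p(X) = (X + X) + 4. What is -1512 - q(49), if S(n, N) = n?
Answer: -1644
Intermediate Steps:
p(X) = 4/3 + 2*X/3 (p(X) = ((X + X) + 4)/3 = (2*X + 4)/3 = (4 + 2*X)/3 = 4/3 + 2*X/3)
q(g) = 4/3 + 8*g/3 (q(g) = (g + (4/3 + 2*g/3)) + g = (4/3 + 5*g/3) + g = 4/3 + 8*g/3)
-1512 - q(49) = -1512 - (4/3 + (8/3)*49) = -1512 - (4/3 + 392/3) = -1512 - 1*132 = -1512 - 132 = -1644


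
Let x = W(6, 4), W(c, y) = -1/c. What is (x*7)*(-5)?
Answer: 35/6 ≈ 5.8333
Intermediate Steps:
x = -1/6 ≈ -0.16667
(x*7)*(-5) = -1/6*7*(-5) = -7/6*(-5) = 35/6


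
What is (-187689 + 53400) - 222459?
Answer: -356748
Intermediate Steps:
(-187689 + 53400) - 222459 = -134289 - 222459 = -356748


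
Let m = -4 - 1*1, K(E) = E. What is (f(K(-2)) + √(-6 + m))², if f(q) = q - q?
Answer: -11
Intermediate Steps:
m = -5 (m = -4 - 1 = -5)
f(q) = 0
(f(K(-2)) + √(-6 + m))² = (0 + √(-6 - 5))² = (0 + √(-11))² = (0 + I*√11)² = (I*√11)² = -11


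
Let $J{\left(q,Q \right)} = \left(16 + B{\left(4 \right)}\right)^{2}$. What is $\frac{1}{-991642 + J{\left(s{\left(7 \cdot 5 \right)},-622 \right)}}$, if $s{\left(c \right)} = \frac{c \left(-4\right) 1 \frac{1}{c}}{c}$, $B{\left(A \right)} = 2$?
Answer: $- \frac{1}{991318} \approx -1.0088 \cdot 10^{-6}$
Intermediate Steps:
$s{\left(c \right)} = - \frac{4}{c}$ ($s{\left(c \right)} = \frac{- 4 c \frac{1}{c}}{c} = - \frac{4}{c}$)
$J{\left(q,Q \right)} = 324$ ($J{\left(q,Q \right)} = \left(16 + 2\right)^{2} = 18^{2} = 324$)
$\frac{1}{-991642 + J{\left(s{\left(7 \cdot 5 \right)},-622 \right)}} = \frac{1}{-991642 + 324} = \frac{1}{-991318} = - \frac{1}{991318}$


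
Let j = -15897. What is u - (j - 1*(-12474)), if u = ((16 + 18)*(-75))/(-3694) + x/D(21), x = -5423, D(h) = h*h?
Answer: 2778671915/814527 ≈ 3411.4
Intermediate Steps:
D(h) = h²
u = -9454006/814527 (u = ((16 + 18)*(-75))/(-3694) - 5423/(21²) = (34*(-75))*(-1/3694) - 5423/441 = -2550*(-1/3694) - 5423*1/441 = 1275/1847 - 5423/441 = -9454006/814527 ≈ -11.607)
u - (j - 1*(-12474)) = -9454006/814527 - (-15897 - 1*(-12474)) = -9454006/814527 - (-15897 + 12474) = -9454006/814527 - 1*(-3423) = -9454006/814527 + 3423 = 2778671915/814527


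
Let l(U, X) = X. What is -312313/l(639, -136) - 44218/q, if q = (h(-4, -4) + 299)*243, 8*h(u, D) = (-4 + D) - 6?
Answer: 90211603559/39294072 ≈ 2295.8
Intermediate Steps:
h(u, D) = -5/4 + D/8 (h(u, D) = ((-4 + D) - 6)/8 = (-10 + D)/8 = -5/4 + D/8)
q = 288927/4 (q = ((-5/4 + (⅛)*(-4)) + 299)*243 = ((-5/4 - ½) + 299)*243 = (-7/4 + 299)*243 = (1189/4)*243 = 288927/4 ≈ 72232.)
-312313/l(639, -136) - 44218/q = -312313/(-136) - 44218/288927/4 = -312313*(-1/136) - 44218*4/288927 = 312313/136 - 176872/288927 = 90211603559/39294072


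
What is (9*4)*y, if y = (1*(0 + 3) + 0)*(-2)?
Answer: -216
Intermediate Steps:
y = -6 (y = (1*3 + 0)*(-2) = (3 + 0)*(-2) = 3*(-2) = -6)
(9*4)*y = (9*4)*(-6) = 36*(-6) = -216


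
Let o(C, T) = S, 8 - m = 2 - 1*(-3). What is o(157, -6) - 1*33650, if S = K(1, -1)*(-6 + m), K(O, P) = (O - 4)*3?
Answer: -33623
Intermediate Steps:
m = 3 (m = 8 - (2 - 1*(-3)) = 8 - (2 + 3) = 8 - 1*5 = 8 - 5 = 3)
K(O, P) = -12 + 3*O (K(O, P) = (-4 + O)*3 = -12 + 3*O)
S = 27 (S = (-12 + 3*1)*(-6 + 3) = (-12 + 3)*(-3) = -9*(-3) = 27)
o(C, T) = 27
o(157, -6) - 1*33650 = 27 - 1*33650 = 27 - 33650 = -33623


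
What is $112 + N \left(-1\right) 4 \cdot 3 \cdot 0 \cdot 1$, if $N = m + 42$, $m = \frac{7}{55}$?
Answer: $112$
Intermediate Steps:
$m = \frac{7}{55}$ ($m = 7 \cdot \frac{1}{55} = \frac{7}{55} \approx 0.12727$)
$N = \frac{2317}{55}$ ($N = \frac{7}{55} + 42 = \frac{2317}{55} \approx 42.127$)
$112 + N \left(-1\right) 4 \cdot 3 \cdot 0 \cdot 1 = 112 + \frac{2317 \left(-1\right) 4 \cdot 3 \cdot 0 \cdot 1}{55} = 112 + \frac{2317 \left(- 4 \cdot 0 \cdot 1\right)}{55} = 112 + \frac{2317 \left(\left(-4\right) 0\right)}{55} = 112 + \frac{2317}{55} \cdot 0 = 112 + 0 = 112$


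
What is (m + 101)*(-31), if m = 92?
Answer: -5983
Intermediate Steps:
(m + 101)*(-31) = (92 + 101)*(-31) = 193*(-31) = -5983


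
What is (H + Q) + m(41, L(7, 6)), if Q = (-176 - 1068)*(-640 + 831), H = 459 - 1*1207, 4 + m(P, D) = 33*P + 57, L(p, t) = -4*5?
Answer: -236946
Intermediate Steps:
L(p, t) = -20
m(P, D) = 53 + 33*P (m(P, D) = -4 + (33*P + 57) = -4 + (57 + 33*P) = 53 + 33*P)
H = -748 (H = 459 - 1207 = -748)
Q = -237604 (Q = -1244*191 = -237604)
(H + Q) + m(41, L(7, 6)) = (-748 - 237604) + (53 + 33*41) = -238352 + (53 + 1353) = -238352 + 1406 = -236946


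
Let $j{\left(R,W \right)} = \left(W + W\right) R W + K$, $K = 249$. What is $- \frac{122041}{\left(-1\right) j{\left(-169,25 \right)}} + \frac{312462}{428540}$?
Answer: $\frac{973596023}{6458740610} \approx 0.15074$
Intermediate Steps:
$j{\left(R,W \right)} = 249 + 2 R W^{2}$ ($j{\left(R,W \right)} = \left(W + W\right) R W + 249 = 2 W R W + 249 = 2 R W W + 249 = 2 R W^{2} + 249 = 249 + 2 R W^{2}$)
$- \frac{122041}{\left(-1\right) j{\left(-169,25 \right)}} + \frac{312462}{428540} = - \frac{122041}{\left(-1\right) \left(249 + 2 \left(-169\right) 25^{2}\right)} + \frac{312462}{428540} = - \frac{122041}{\left(-1\right) \left(249 + 2 \left(-169\right) 625\right)} + 312462 \cdot \frac{1}{428540} = - \frac{122041}{\left(-1\right) \left(249 - 211250\right)} + \frac{156231}{214270} = - \frac{122041}{\left(-1\right) \left(-211001\right)} + \frac{156231}{214270} = - \frac{122041}{211001} + \frac{156231}{214270} = \frac{973596023}{6458740610}$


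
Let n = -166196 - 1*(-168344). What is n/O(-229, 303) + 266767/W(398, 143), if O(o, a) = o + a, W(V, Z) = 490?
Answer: 10396639/18130 ≈ 573.45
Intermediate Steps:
O(o, a) = a + o
n = 2148 (n = -166196 + 168344 = 2148)
n/O(-229, 303) + 266767/W(398, 143) = 2148/(303 - 229) + 266767/490 = 2148/74 + 266767*(1/490) = 2148*(1/74) + 266767/490 = 1074/37 + 266767/490 = 10396639/18130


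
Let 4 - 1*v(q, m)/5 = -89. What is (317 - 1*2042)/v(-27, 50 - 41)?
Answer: -115/31 ≈ -3.7097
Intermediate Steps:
v(q, m) = 465 (v(q, m) = 20 - 5*(-89) = 20 + 445 = 465)
(317 - 1*2042)/v(-27, 50 - 41) = (317 - 1*2042)/465 = (317 - 2042)*(1/465) = -1725*1/465 = -115/31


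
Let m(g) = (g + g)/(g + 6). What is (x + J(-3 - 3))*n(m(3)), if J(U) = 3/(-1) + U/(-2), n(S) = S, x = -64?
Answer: -128/3 ≈ -42.667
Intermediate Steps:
m(g) = 2*g/(6 + g) (m(g) = (2*g)/(6 + g) = 2*g/(6 + g))
J(U) = -3 - U/2 (J(U) = 3*(-1) + U*(-1/2) = -3 - U/2)
(x + J(-3 - 3))*n(m(3)) = (-64 + (-3 - (-3 - 3)/2))*(2*3/(6 + 3)) = (-64 + (-3 - 1/2*(-6)))*(2*3/9) = (-64 + (-3 + 3))*(2*3*(1/9)) = (-64 + 0)*(2/3) = -64*2/3 = -128/3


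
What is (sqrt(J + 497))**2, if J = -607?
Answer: -110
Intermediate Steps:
(sqrt(J + 497))**2 = (sqrt(-607 + 497))**2 = (sqrt(-110))**2 = (I*sqrt(110))**2 = -110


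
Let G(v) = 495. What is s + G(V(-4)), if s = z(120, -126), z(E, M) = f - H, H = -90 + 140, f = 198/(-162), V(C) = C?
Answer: 3994/9 ≈ 443.78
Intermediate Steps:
f = -11/9 (f = 198*(-1/162) = -11/9 ≈ -1.2222)
H = 50
z(E, M) = -461/9 (z(E, M) = -11/9 - 1*50 = -11/9 - 50 = -461/9)
s = -461/9 ≈ -51.222
s + G(V(-4)) = -461/9 + 495 = 3994/9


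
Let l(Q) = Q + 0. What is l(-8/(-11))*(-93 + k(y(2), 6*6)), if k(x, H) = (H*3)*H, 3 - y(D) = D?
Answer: 2760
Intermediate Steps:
y(D) = 3 - D
k(x, H) = 3*H² (k(x, H) = (3*H)*H = 3*H²)
l(Q) = Q
l(-8/(-11))*(-93 + k(y(2), 6*6)) = (-8/(-11))*(-93 + 3*(6*6)²) = (-8*(-1/11))*(-93 + 3*36²) = 8*(-93 + 3*1296)/11 = 8*(-93 + 3888)/11 = (8/11)*3795 = 2760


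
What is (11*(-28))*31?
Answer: -9548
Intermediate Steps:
(11*(-28))*31 = -308*31 = -9548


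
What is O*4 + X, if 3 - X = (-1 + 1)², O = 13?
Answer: 55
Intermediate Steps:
X = 3 (X = 3 - (-1 + 1)² = 3 - 1*0² = 3 - 1*0 = 3 + 0 = 3)
O*4 + X = 13*4 + 3 = 52 + 3 = 55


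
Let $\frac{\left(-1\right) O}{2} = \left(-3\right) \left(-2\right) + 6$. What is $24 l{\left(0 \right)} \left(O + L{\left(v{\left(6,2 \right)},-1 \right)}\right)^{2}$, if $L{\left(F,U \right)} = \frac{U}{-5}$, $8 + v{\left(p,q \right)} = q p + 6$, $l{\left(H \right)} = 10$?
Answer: $\frac{679728}{5} \approx 1.3595 \cdot 10^{5}$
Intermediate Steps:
$v{\left(p,q \right)} = -2 + p q$ ($v{\left(p,q \right)} = -8 + \left(q p + 6\right) = -8 + \left(p q + 6\right) = -8 + \left(6 + p q\right) = -2 + p q$)
$L{\left(F,U \right)} = - \frac{U}{5}$ ($L{\left(F,U \right)} = U \left(- \frac{1}{5}\right) = - \frac{U}{5}$)
$O = -24$ ($O = - 2 \left(\left(-3\right) \left(-2\right) + 6\right) = - 2 \left(6 + 6\right) = \left(-2\right) 12 = -24$)
$24 l{\left(0 \right)} \left(O + L{\left(v{\left(6,2 \right)},-1 \right)}\right)^{2} = 24 \cdot 10 \left(-24 - - \frac{1}{5}\right)^{2} = 240 \left(-24 + \frac{1}{5}\right)^{2} = 240 \left(- \frac{119}{5}\right)^{2} = 240 \cdot \frac{14161}{25} = \frac{679728}{5}$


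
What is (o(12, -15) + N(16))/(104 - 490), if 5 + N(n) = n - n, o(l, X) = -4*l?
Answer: 53/386 ≈ 0.13731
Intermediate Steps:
N(n) = -5 (N(n) = -5 + (n - n) = -5 + 0 = -5)
(o(12, -15) + N(16))/(104 - 490) = (-4*12 - 5)/(104 - 490) = (-48 - 5)/(-386) = -53*(-1/386) = 53/386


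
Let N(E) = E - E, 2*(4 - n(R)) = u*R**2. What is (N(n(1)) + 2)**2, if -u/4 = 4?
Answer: 4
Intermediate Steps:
u = -16 (u = -4*4 = -16)
n(R) = 4 + 8*R**2 (n(R) = 4 - (-8)*R**2 = 4 + 8*R**2)
N(E) = 0
(N(n(1)) + 2)**2 = (0 + 2)**2 = 2**2 = 4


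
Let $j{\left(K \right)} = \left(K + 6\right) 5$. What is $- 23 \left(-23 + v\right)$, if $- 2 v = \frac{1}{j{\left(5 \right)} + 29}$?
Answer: $\frac{88895}{168} \approx 529.14$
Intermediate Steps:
$j{\left(K \right)} = 30 + 5 K$ ($j{\left(K \right)} = \left(6 + K\right) 5 = 30 + 5 K$)
$v = - \frac{1}{168}$ ($v = - \frac{1}{2 \left(\left(30 + 5 \cdot 5\right) + 29\right)} = - \frac{1}{2 \left(\left(30 + 25\right) + 29\right)} = - \frac{1}{2 \left(55 + 29\right)} = - \frac{1}{2 \cdot 84} = \left(- \frac{1}{2}\right) \frac{1}{84} = - \frac{1}{168} \approx -0.0059524$)
$- 23 \left(-23 + v\right) = - 23 \left(-23 - \frac{1}{168}\right) = \left(-23\right) \left(- \frac{3865}{168}\right) = \frac{88895}{168}$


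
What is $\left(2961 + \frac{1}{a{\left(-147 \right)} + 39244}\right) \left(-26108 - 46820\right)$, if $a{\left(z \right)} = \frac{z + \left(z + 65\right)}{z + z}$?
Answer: $- \frac{2491505968251552}{11537965} \approx -2.1594 \cdot 10^{8}$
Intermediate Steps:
$a{\left(z \right)} = \frac{65 + 2 z}{2 z}$ ($a{\left(z \right)} = \frac{z + \left(65 + z\right)}{2 z} = \left(65 + 2 z\right) \frac{1}{2 z} = \frac{65 + 2 z}{2 z}$)
$\left(2961 + \frac{1}{a{\left(-147 \right)} + 39244}\right) \left(-26108 - 46820\right) = \left(2961 + \frac{1}{\frac{\frac{65}{2} - 147}{-147} + 39244}\right) \left(-26108 - 46820\right) = \left(2961 + \frac{1}{\left(- \frac{1}{147}\right) \left(- \frac{229}{2}\right) + 39244}\right) \left(-72928\right) = \left(2961 + \frac{1}{\frac{229}{294} + 39244}\right) \left(-72928\right) = \left(2961 + \frac{1}{\frac{11537965}{294}}\right) \left(-72928\right) = \left(2961 + \frac{294}{11537965}\right) \left(-72928\right) = \frac{34163914659}{11537965} \left(-72928\right) = - \frac{2491505968251552}{11537965}$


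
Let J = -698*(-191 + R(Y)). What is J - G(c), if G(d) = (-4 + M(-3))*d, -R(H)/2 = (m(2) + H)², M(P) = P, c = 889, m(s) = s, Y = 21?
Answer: 878025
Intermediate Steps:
R(H) = -2*(2 + H)²
J = 871802 (J = -698*(-191 - 2*(2 + 21)²) = -698*(-191 - 2*23²) = -698*(-191 - 2*529) = -698*(-191 - 1058) = -698*(-1249) = 871802)
G(d) = -7*d (G(d) = (-4 - 3)*d = -7*d)
J - G(c) = 871802 - (-7)*889 = 871802 - 1*(-6223) = 871802 + 6223 = 878025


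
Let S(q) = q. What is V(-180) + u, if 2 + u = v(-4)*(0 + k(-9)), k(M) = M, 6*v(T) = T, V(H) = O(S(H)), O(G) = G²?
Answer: 32404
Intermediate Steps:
V(H) = H²
v(T) = T/6
u = 4 (u = -2 + ((⅙)*(-4))*(0 - 9) = -2 - ⅔*(-9) = -2 + 6 = 4)
V(-180) + u = (-180)² + 4 = 32400 + 4 = 32404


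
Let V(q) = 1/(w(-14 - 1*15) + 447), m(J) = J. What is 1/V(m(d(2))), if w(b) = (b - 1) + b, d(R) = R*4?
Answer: 388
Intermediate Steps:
d(R) = 4*R
w(b) = -1 + 2*b (w(b) = (-1 + b) + b = -1 + 2*b)
V(q) = 1/388 (V(q) = 1/((-1 + 2*(-14 - 1*15)) + 447) = 1/((-1 + 2*(-14 - 15)) + 447) = 1/((-1 + 2*(-29)) + 447) = 1/((-1 - 58) + 447) = 1/(-59 + 447) = 1/388)
1/V(m(d(2))) = 1/(1/388) = 388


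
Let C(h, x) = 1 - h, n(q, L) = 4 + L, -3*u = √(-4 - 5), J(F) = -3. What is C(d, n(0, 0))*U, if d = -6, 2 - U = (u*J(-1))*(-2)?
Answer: 14 + 42*I ≈ 14.0 + 42.0*I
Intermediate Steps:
u = -I (u = -√(-4 - 5)/3 = -I ≈ -1.0*I)
U = 2 + 6*I (U = 2 - -I*(-3)*(-2) = 2 - 3*I*(-2) = 2 - (-6)*I = 2 + 6*I ≈ 2.0 + 6.0*I)
C(d, n(0, 0))*U = (1 - 1*(-6))*(2 + 6*I) = (1 + 6)*(2 + 6*I) = 7*(2 + 6*I) = 14 + 42*I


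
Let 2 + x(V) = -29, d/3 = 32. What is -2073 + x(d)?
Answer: -2104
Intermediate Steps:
d = 96 (d = 3*32 = 96)
x(V) = -31 (x(V) = -2 - 29 = -31)
-2073 + x(d) = -2073 - 31 = -2104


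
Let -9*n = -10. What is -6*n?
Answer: -20/3 ≈ -6.6667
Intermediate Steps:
n = 10/9 (n = -1/9*(-10) = 10/9 ≈ 1.1111)
-6*n = -6*10/9 = -20/3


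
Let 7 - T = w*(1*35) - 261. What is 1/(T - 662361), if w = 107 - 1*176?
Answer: -1/659678 ≈ -1.5159e-6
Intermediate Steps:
w = -69 (w = 107 - 176 = -69)
T = 2683 (T = 7 - (-69*35 - 261) = 7 - (-2415 - 261) = 7 - 1*(-2676) = 7 + 2676 = 2683)
1/(T - 662361) = 1/(2683 - 662361) = 1/(-659678) = -1/659678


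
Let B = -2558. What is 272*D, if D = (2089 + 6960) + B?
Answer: 1765552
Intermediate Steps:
D = 6491 (D = (2089 + 6960) - 2558 = 9049 - 2558 = 6491)
272*D = 272*6491 = 1765552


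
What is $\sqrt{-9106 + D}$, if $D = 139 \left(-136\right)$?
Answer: $i \sqrt{28010} \approx 167.36 i$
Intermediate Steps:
$D = -18904$
$\sqrt{-9106 + D} = \sqrt{-9106 - 18904} = \sqrt{-28010} = i \sqrt{28010}$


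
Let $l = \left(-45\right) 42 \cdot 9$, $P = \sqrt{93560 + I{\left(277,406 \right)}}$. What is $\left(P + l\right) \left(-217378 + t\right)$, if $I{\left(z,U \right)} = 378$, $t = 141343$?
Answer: $1293355350 - 76035 \sqrt{93938} \approx 1.2701 \cdot 10^{9}$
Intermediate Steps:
$P = \sqrt{93938}$ ($P = \sqrt{93560 + 378} = \sqrt{93938} \approx 306.49$)
$l = -17010$ ($l = \left(-1890\right) 9 = -17010$)
$\left(P + l\right) \left(-217378 + t\right) = \left(\sqrt{93938} - 17010\right) \left(-217378 + 141343\right) = \left(-17010 + \sqrt{93938}\right) \left(-76035\right) = 1293355350 - 76035 \sqrt{93938}$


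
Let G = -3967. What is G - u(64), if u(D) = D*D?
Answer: -8063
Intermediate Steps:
u(D) = D²
G - u(64) = -3967 - 1*64² = -3967 - 1*4096 = -3967 - 4096 = -8063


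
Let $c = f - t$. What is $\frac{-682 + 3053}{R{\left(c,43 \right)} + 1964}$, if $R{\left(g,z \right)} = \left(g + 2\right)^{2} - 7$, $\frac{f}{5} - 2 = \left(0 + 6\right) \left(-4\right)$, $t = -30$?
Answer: $\frac{2371}{8041} \approx 0.29486$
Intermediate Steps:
$f = -110$ ($f = 10 + 5 \left(0 + 6\right) \left(-4\right) = 10 + 5 \cdot 6 \left(-4\right) = 10 + 5 \left(-24\right) = 10 - 120 = -110$)
$c = -80$ ($c = -110 - -30 = -110 + 30 = -80$)
$R{\left(g,z \right)} = -7 + \left(2 + g\right)^{2}$ ($R{\left(g,z \right)} = \left(2 + g\right)^{2} - 7 = -7 + \left(2 + g\right)^{2}$)
$\frac{-682 + 3053}{R{\left(c,43 \right)} + 1964} = \frac{-682 + 3053}{\left(-7 + \left(2 - 80\right)^{2}\right) + 1964} = \frac{2371}{\left(-7 + \left(-78\right)^{2}\right) + 1964} = \frac{2371}{\left(-7 + 6084\right) + 1964} = \frac{2371}{6077 + 1964} = \frac{2371}{8041}$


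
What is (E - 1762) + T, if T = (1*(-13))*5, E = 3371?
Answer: 1544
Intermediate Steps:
T = -65 (T = -13*5 = -65)
(E - 1762) + T = (3371 - 1762) - 65 = 1609 - 65 = 1544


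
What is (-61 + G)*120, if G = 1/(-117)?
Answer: -285520/39 ≈ -7321.0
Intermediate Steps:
G = -1/117 ≈ -0.0085470
(-61 + G)*120 = (-61 - 1/117)*120 = -7138/117*120 = -285520/39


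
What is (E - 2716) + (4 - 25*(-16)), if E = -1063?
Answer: -3375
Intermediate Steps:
(E - 2716) + (4 - 25*(-16)) = (-1063 - 2716) + (4 - 25*(-16)) = -3779 + (4 + 400) = -3779 + 404 = -3375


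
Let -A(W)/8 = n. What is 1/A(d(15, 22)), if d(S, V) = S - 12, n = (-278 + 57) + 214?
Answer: 1/56 ≈ 0.017857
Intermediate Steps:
n = -7 (n = -221 + 214 = -7)
d(S, V) = -12 + S
A(W) = 56 (A(W) = -8*(-7) = 56)
1/A(d(15, 22)) = 1/56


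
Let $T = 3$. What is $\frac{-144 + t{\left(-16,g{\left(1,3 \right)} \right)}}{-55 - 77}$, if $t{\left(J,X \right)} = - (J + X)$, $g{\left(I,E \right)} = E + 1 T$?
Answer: $\frac{67}{66} \approx 1.0152$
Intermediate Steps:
$g{\left(I,E \right)} = 3 + E$ ($g{\left(I,E \right)} = E + 1 \cdot 3 = E + 3 = 3 + E$)
$t{\left(J,X \right)} = - J - X$
$\frac{-144 + t{\left(-16,g{\left(1,3 \right)} \right)}}{-55 - 77} = \frac{-144 - -10}{-55 - 77} = \frac{-144 + \left(16 - 6\right)}{-132} = \left(-144 + \left(16 - 6\right)\right) \left(- \frac{1}{132}\right) = \left(-144 + 10\right) \left(- \frac{1}{132}\right) = \left(-134\right) \left(- \frac{1}{132}\right) = \frac{67}{66}$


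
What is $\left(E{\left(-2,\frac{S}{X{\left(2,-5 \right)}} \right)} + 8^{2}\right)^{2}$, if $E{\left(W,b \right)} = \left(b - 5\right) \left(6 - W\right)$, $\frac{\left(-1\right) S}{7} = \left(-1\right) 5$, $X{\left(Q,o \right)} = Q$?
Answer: $26896$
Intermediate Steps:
$S = 35$ ($S = - 7 \left(\left(-1\right) 5\right) = \left(-7\right) \left(-5\right) = 35$)
$E{\left(W,b \right)} = \left(-5 + b\right) \left(6 - W\right)$
$\left(E{\left(-2,\frac{S}{X{\left(2,-5 \right)}} \right)} + 8^{2}\right)^{2} = \left(\left(-30 + 5 \left(-2\right) + 6 \cdot \frac{35}{2} - - 2 \cdot \frac{35}{2}\right) + 8^{2}\right)^{2} = \left(\left(-30 - 10 + 6 \cdot 35 \cdot \frac{1}{2} - - 2 \cdot 35 \cdot \frac{1}{2}\right) + 64\right)^{2} = \left(\left(-30 - 10 + 6 \cdot \frac{35}{2} - \left(-2\right) \frac{35}{2}\right) + 64\right)^{2} = \left(\left(-30 - 10 + 105 + 35\right) + 64\right)^{2} = \left(100 + 64\right)^{2} = 164^{2} = 26896$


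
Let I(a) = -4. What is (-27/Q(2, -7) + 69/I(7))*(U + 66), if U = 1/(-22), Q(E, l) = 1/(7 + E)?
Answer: -1510491/88 ≈ -17165.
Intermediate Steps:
U = -1/22 ≈ -0.045455
(-27/Q(2, -7) + 69/I(7))*(U + 66) = (-27/(1/(7 + 2)) + 69/(-4))*(-1/22 + 66) = (-27/(1/9) + 69*(-1/4))*(1451/22) = (-27/1/9 - 69/4)*(1451/22) = (-27*9 - 69/4)*(1451/22) = (-243 - 69/4)*(1451/22) = -1041/4*1451/22 = -1510491/88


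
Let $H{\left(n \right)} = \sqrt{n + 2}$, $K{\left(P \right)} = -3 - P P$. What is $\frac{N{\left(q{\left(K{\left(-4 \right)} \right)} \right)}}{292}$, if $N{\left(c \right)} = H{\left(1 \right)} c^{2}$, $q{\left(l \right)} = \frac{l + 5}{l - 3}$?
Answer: $\frac{49 \sqrt{3}}{35332} \approx 0.0024021$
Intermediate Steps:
$K{\left(P \right)} = -3 - P^{2}$
$H{\left(n \right)} = \sqrt{2 + n}$
$q{\left(l \right)} = \frac{5 + l}{-3 + l}$
$N{\left(c \right)} = \sqrt{3} c^{2}$ ($N{\left(c \right)} = \sqrt{2 + 1} c^{2} = \sqrt{3} c^{2}$)
$\frac{N{\left(q{\left(K{\left(-4 \right)} \right)} \right)}}{292} = \frac{\sqrt{3} \left(\frac{5 - 19}{-3 - 19}\right)^{2}}{292} = \sqrt{3} \left(\frac{5 - 19}{-3 - 19}\right)^{2} \cdot \frac{1}{292} = \sqrt{3} \left(\frac{1}{-22} \left(-14\right)\right)^{2} \cdot \frac{1}{292} = \sqrt{3} \left(\left(- \frac{1}{22}\right) \left(-14\right)\right)^{2} \cdot \frac{1}{292} = \sqrt{3} \left(\frac{7}{11}\right)^{2} \cdot \frac{1}{292} = \sqrt{3} \cdot \frac{49}{121} \cdot \frac{1}{292} = \frac{49 \sqrt{3}}{121} \cdot \frac{1}{292} = \frac{49 \sqrt{3}}{35332}$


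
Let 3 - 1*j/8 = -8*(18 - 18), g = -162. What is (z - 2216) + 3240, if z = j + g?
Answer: 886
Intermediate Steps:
j = 24 (j = 24 - (-64)*(18 - 18) = 24 - (-64)*0 = 24 - 8*0 = 24 + 0 = 24)
z = -138 (z = 24 - 162 = -138)
(z - 2216) + 3240 = (-138 - 2216) + 3240 = -2354 + 3240 = 886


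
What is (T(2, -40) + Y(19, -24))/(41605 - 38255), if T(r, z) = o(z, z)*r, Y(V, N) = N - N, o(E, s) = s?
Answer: -8/335 ≈ -0.023881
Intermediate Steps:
Y(V, N) = 0
T(r, z) = r*z (T(r, z) = z*r = r*z)
(T(2, -40) + Y(19, -24))/(41605 - 38255) = (2*(-40) + 0)/(41605 - 38255) = (-80 + 0)/3350 = -80*1/3350 = -8/335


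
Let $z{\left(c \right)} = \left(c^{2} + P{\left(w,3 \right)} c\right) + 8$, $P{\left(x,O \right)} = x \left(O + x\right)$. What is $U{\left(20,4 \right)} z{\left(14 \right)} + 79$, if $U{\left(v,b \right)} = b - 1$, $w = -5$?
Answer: $1111$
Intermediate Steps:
$U{\left(v,b \right)} = -1 + b$
$z{\left(c \right)} = 8 + c^{2} + 10 c$ ($z{\left(c \right)} = \left(c^{2} + - 5 \left(3 - 5\right) c\right) + 8 = \left(c^{2} + \left(-5\right) \left(-2\right) c\right) + 8 = \left(c^{2} + 10 c\right) + 8 = 8 + c^{2} + 10 c$)
$U{\left(20,4 \right)} z{\left(14 \right)} + 79 = \left(-1 + 4\right) \left(8 + 14^{2} + 10 \cdot 14\right) + 79 = 3 \left(8 + 196 + 140\right) + 79 = 3 \cdot 344 + 79 = 1032 + 79 = 1111$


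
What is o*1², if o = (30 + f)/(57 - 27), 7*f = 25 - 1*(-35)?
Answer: 9/7 ≈ 1.2857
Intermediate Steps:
f = 60/7 (f = (25 - 1*(-35))/7 = (25 + 35)/7 = (⅐)*60 = 60/7 ≈ 8.5714)
o = 9/7 (o = (30 + 60/7)/(57 - 27) = (270/7)/30 = (270/7)*(1/30) = 9/7 ≈ 1.2857)
o*1² = (9/7)*1² = (9/7)*1 = 9/7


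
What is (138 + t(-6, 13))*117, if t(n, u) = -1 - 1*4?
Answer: 15561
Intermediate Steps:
t(n, u) = -5 (t(n, u) = -1 - 4 = -5)
(138 + t(-6, 13))*117 = (138 - 5)*117 = 133*117 = 15561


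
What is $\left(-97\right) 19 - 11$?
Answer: $-1854$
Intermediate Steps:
$\left(-97\right) 19 - 11 = -1843 - 11 = -1854$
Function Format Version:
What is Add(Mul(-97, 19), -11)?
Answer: -1854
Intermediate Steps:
Add(Mul(-97, 19), -11) = Add(-1843, -11) = -1854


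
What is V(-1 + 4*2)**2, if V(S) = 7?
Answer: 49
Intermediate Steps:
V(-1 + 4*2)**2 = 7**2 = 49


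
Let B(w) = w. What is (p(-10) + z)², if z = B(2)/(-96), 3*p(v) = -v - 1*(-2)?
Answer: 36481/2304 ≈ 15.834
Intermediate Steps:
p(v) = ⅔ - v/3 (p(v) = (-v - 1*(-2))/3 = (-v + 2)/3 = (2 - v)/3 = ⅔ - v/3)
z = -1/48 (z = 2/(-96) = 2*(-1/96) = -1/48 ≈ -0.020833)
(p(-10) + z)² = ((⅔ - ⅓*(-10)) - 1/48)² = ((⅔ + 10/3) - 1/48)² = (4 - 1/48)² = (191/48)² = 36481/2304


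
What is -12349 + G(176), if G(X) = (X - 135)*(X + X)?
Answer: 2083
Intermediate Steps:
G(X) = 2*X*(-135 + X) (G(X) = (-135 + X)*(2*X) = 2*X*(-135 + X))
-12349 + G(176) = -12349 + 2*176*(-135 + 176) = -12349 + 2*176*41 = -12349 + 14432 = 2083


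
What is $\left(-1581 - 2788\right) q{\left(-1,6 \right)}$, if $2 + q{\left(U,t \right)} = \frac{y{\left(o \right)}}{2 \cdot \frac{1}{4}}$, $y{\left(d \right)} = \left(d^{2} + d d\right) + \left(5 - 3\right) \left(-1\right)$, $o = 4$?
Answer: $-253402$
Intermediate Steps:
$y{\left(d \right)} = -2 + 2 d^{2}$ ($y{\left(d \right)} = \left(d^{2} + d^{2}\right) + 2 \left(-1\right) = 2 d^{2} - 2 = -2 + 2 d^{2}$)
$q{\left(U,t \right)} = 58$ ($q{\left(U,t \right)} = -2 + \frac{-2 + 2 \cdot 4^{2}}{2 \cdot \frac{1}{4}} = -2 + \frac{-2 + 2 \cdot 16}{2 \cdot \frac{1}{4}} = -2 + \left(-2 + 32\right) \frac{1}{\frac{1}{2}} = -2 + 30 \cdot 2 = -2 + 60 = 58$)
$\left(-1581 - 2788\right) q{\left(-1,6 \right)} = \left(-1581 - 2788\right) 58 = \left(-4369\right) 58 = -253402$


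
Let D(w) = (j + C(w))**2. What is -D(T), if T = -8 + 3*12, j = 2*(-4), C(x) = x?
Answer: -400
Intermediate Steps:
j = -8
T = 28 (T = -8 + 36 = 28)
D(w) = (-8 + w)**2
-D(T) = -(-8 + 28)**2 = -1*20**2 = -1*400 = -400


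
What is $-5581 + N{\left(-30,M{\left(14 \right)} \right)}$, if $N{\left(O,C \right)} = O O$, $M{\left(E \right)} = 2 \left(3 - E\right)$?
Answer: $-4681$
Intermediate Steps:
$M{\left(E \right)} = 6 - 2 E$
$N{\left(O,C \right)} = O^{2}$
$-5581 + N{\left(-30,M{\left(14 \right)} \right)} = -5581 + \left(-30\right)^{2} = -5581 + 900 = -4681$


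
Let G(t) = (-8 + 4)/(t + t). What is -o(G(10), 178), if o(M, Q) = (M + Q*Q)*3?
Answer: -475257/5 ≈ -95051.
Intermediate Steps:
G(t) = -2/t (G(t) = -4*1/(2*t) = -2/t)
o(M, Q) = 3*M + 3*Q² (o(M, Q) = (M + Q²)*3 = 3*M + 3*Q²)
-o(G(10), 178) = -(3*(-2/10) + 3*178²) = -(3*(-2*⅒) + 3*31684) = -(3*(-⅕) + 95052) = -(-⅗ + 95052) = -1*475257/5 = -475257/5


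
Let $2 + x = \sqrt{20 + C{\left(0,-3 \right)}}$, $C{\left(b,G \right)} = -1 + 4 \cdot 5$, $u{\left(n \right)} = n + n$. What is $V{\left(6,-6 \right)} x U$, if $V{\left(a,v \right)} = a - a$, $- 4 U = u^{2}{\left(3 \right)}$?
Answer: $0$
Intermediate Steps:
$u{\left(n \right)} = 2 n$
$C{\left(b,G \right)} = 19$ ($C{\left(b,G \right)} = -1 + 20 = 19$)
$U = -9$ ($U = - \frac{\left(2 \cdot 3\right)^{2}}{4} = - \frac{6^{2}}{4} = \left(- \frac{1}{4}\right) 36 = -9$)
$V{\left(a,v \right)} = 0$
$x = -2 + \sqrt{39}$ ($x = -2 + \sqrt{20 + 19} = -2 + \sqrt{39} \approx 4.245$)
$V{\left(6,-6 \right)} x U = 0 \left(-2 + \sqrt{39}\right) \left(-9\right) = 0 \left(-9\right) = 0$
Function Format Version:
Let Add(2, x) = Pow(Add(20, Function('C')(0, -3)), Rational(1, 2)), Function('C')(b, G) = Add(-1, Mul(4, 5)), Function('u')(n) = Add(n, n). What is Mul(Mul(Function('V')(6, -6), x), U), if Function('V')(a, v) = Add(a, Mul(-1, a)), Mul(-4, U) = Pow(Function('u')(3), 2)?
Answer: 0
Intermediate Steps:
Function('u')(n) = Mul(2, n)
Function('C')(b, G) = 19 (Function('C')(b, G) = Add(-1, 20) = 19)
U = -9 (U = Mul(Rational(-1, 4), Pow(Mul(2, 3), 2)) = Mul(Rational(-1, 4), Pow(6, 2)) = Mul(Rational(-1, 4), 36) = -9)
Function('V')(a, v) = 0
x = Add(-2, Pow(39, Rational(1, 2))) (x = Add(-2, Pow(Add(20, 19), Rational(1, 2))) = Add(-2, Pow(39, Rational(1, 2))) ≈ 4.2450)
Mul(Mul(Function('V')(6, -6), x), U) = Mul(Mul(0, Add(-2, Pow(39, Rational(1, 2)))), -9) = Mul(0, -9) = 0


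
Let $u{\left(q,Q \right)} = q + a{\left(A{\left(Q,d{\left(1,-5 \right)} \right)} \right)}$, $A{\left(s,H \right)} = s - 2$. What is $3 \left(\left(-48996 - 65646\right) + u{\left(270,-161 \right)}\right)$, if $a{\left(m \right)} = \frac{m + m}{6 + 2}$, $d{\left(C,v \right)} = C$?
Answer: $- \frac{1372953}{4} \approx -3.4324 \cdot 10^{5}$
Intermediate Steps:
$A{\left(s,H \right)} = -2 + s$ ($A{\left(s,H \right)} = s - 2 = -2 + s$)
$a{\left(m \right)} = \frac{m}{4}$ ($a{\left(m \right)} = \frac{2 m}{8} = 2 m \frac{1}{8} = \frac{m}{4}$)
$u{\left(q,Q \right)} = - \frac{1}{2} + q + \frac{Q}{4}$ ($u{\left(q,Q \right)} = q + \frac{-2 + Q}{4} = q + \left(- \frac{1}{2} + \frac{Q}{4}\right) = - \frac{1}{2} + q + \frac{Q}{4}$)
$3 \left(\left(-48996 - 65646\right) + u{\left(270,-161 \right)}\right) = 3 \left(\left(-48996 - 65646\right) + \left(- \frac{1}{2} + 270 + \frac{1}{4} \left(-161\right)\right)\right) = 3 \left(-114642 - - \frac{917}{4}\right) = 3 \left(-114642 + \frac{917}{4}\right) = 3 \left(- \frac{457651}{4}\right) = - \frac{1372953}{4}$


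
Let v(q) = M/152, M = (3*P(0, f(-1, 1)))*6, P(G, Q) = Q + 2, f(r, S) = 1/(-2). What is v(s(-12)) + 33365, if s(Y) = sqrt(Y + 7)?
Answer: 5071507/152 ≈ 33365.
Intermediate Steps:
f(r, S) = -1/2
P(G, Q) = 2 + Q
M = 27 (M = (3*(2 - 1/2))*6 = (3*(3/2))*6 = (9/2)*6 = 27)
s(Y) = sqrt(7 + Y)
v(q) = 27/152
v(s(-12)) + 33365 = 27/152 + 33365 = 5071507/152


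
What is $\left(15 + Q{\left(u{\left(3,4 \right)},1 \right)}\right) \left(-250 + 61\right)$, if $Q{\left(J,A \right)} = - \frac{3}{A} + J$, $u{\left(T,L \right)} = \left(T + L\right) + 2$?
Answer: $-3969$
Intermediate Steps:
$u{\left(T,L \right)} = 2 + L + T$ ($u{\left(T,L \right)} = \left(L + T\right) + 2 = 2 + L + T$)
$Q{\left(J,A \right)} = J - \frac{3}{A}$
$\left(15 + Q{\left(u{\left(3,4 \right)},1 \right)}\right) \left(-250 + 61\right) = \left(15 + \left(\left(2 + 4 + 3\right) - \frac{3}{1}\right)\right) \left(-250 + 61\right) = \left(15 + \left(9 - 3\right)\right) \left(-189\right) = \left(15 + 6\right) \left(-189\right) = 21 \left(-189\right) = -3969$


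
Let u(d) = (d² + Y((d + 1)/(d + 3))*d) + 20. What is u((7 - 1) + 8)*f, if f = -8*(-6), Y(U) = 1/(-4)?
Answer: 10200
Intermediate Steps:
Y(U) = -¼
f = 48
u(d) = 20 + d² - d/4 (u(d) = (d² - d/4) + 20 = 20 + d² - d/4)
u((7 - 1) + 8)*f = (20 + ((7 - 1) + 8)² - ((7 - 1) + 8)/4)*48 = (20 + (6 + 8)² - (6 + 8)/4)*48 = (20 + 14² - ¼*14)*48 = (20 + 196 - 7/2)*48 = (425/2)*48 = 10200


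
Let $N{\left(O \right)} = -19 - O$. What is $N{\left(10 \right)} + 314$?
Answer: $285$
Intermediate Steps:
$N{\left(10 \right)} + 314 = \left(-19 - 10\right) + 314 = -29 + 314 = 285$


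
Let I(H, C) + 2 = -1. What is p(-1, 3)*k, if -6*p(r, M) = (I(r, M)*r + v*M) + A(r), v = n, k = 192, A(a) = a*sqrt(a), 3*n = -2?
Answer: -32 + 32*I ≈ -32.0 + 32.0*I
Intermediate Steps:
n = -2/3 (n = (1/3)*(-2) = -2/3 ≈ -0.66667)
A(a) = a**(3/2)
I(H, C) = -3 (I(H, C) = -2 - 1 = -3)
v = -2/3 ≈ -0.66667
p(r, M) = r/2 - r**(3/2)/6 + M/9 (p(r, M) = -((-3*r - 2*M/3) + r**(3/2))/6 = -(r**(3/2) - 3*r - 2*M/3)/6 = r/2 - r**(3/2)/6 + M/9)
p(-1, 3)*k = ((1/2)*(-1) - (-1)*I/6 + (1/9)*3)*192 = (-1/2 - (-1)*I/6 + 1/3)*192 = (-1/2 + I/6 + 1/3)*192 = (-1/6 + I/6)*192 = -32 + 32*I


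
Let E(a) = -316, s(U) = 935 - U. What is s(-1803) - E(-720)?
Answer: 3054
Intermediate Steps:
s(-1803) - E(-720) = (935 - 1*(-1803)) - 1*(-316) = (935 + 1803) + 316 = 2738 + 316 = 3054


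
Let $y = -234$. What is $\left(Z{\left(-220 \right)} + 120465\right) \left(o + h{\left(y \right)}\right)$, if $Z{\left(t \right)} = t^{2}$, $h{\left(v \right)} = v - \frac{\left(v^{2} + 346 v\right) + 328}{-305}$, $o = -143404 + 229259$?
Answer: $\frac{881087754825}{61} \approx 1.4444 \cdot 10^{10}$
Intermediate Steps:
$o = 85855$
$h{\left(v \right)} = \frac{328}{305} + \frac{v^{2}}{305} + \frac{651 v}{305}$ ($h{\left(v \right)} = v - \left(328 + v^{2} + 346 v\right) \left(- \frac{1}{305}\right) = v - \left(- \frac{328}{305} - \frac{346 v}{305} - \frac{v^{2}}{305}\right) = v + \left(\frac{328}{305} + \frac{v^{2}}{305} + \frac{346 v}{305}\right) = \frac{328}{305} + \frac{v^{2}}{305} + \frac{651 v}{305}$)
$\left(Z{\left(-220 \right)} + 120465\right) \left(o + h{\left(y \right)}\right) = \left(\left(-220\right)^{2} + 120465\right) \left(85855 + \left(\frac{328}{305} + \frac{\left(-234\right)^{2}}{305} + \frac{651}{305} \left(-234\right)\right)\right) = \left(48400 + 120465\right) \left(85855 + \left(\frac{328}{305} + \frac{1}{305} \cdot 54756 - \frac{152334}{305}\right)\right) = 168865 \left(85855 + \left(\frac{328}{305} + \frac{54756}{305} - \frac{152334}{305}\right)\right) = 168865 \left(85855 - \frac{19450}{61}\right) = 168865 \cdot \frac{5217705}{61} = \frac{881087754825}{61}$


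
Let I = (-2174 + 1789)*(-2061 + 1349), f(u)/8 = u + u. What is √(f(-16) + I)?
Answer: 2*√68466 ≈ 523.32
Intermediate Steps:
f(u) = 16*u (f(u) = 8*(u + u) = 8*(2*u) = 16*u)
I = 274120 (I = -385*(-712) = 274120)
√(f(-16) + I) = √(16*(-16) + 274120) = √(-256 + 274120) = √273864 = 2*√68466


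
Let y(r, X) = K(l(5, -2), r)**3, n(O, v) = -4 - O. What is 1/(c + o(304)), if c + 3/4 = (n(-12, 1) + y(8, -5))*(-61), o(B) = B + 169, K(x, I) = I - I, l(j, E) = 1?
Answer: -4/63 ≈ -0.063492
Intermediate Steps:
K(x, I) = 0
y(r, X) = 0 (y(r, X) = 0**3 = 0)
o(B) = 169 + B
c = -1955/4 (c = -3/4 + ((-4 - 1*(-12)) + 0)*(-61) = -3/4 + ((-4 + 12) + 0)*(-61) = -3/4 + (8 + 0)*(-61) = -3/4 + 8*(-61) = -3/4 - 488 = -1955/4 ≈ -488.75)
1/(c + o(304)) = 1/(-1955/4 + (169 + 304)) = 1/(-1955/4 + 473) = 1/(-63/4) = -4/63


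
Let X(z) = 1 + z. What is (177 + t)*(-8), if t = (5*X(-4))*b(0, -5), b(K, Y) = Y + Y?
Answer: -2616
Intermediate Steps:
b(K, Y) = 2*Y
t = 150 (t = (5*(1 - 4))*(2*(-5)) = (5*(-3))*(-10) = -15*(-10) = 150)
(177 + t)*(-8) = (177 + 150)*(-8) = 327*(-8) = -2616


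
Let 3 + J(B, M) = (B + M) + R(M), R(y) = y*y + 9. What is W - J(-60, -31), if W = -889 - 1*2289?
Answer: -4054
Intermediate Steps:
W = -3178 (W = -889 - 2289 = -3178)
R(y) = 9 + y² (R(y) = y² + 9 = 9 + y²)
J(B, M) = 6 + B + M + M² (J(B, M) = -3 + ((B + M) + (9 + M²)) = -3 + (9 + B + M + M²) = 6 + B + M + M²)
W - J(-60, -31) = -3178 - (6 - 60 - 31 + (-31)²) = -3178 - (6 - 60 - 31 + 961) = -3178 - 1*876 = -3178 - 876 = -4054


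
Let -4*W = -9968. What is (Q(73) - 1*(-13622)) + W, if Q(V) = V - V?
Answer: 16114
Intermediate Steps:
Q(V) = 0
W = 2492 (W = -¼*(-9968) = 2492)
(Q(73) - 1*(-13622)) + W = (0 - 1*(-13622)) + 2492 = (0 + 13622) + 2492 = 13622 + 2492 = 16114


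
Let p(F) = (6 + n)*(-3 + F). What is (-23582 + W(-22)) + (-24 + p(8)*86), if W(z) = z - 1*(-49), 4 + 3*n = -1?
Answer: -65147/3 ≈ -21716.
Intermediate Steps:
n = -5/3 (n = -4/3 + (1/3)*(-1) = -4/3 - 1/3 = -5/3 ≈ -1.6667)
W(z) = 49 + z (W(z) = z + 49 = 49 + z)
p(F) = -13 + 13*F/3 (p(F) = (6 - 5/3)*(-3 + F) = 13*(-3 + F)/3 = -13 + 13*F/3)
(-23582 + W(-22)) + (-24 + p(8)*86) = (-23582 + (49 - 22)) + (-24 + (-13 + (13/3)*8)*86) = (-23582 + 27) + (-24 + (-13 + 104/3)*86) = -23555 + (-24 + (65/3)*86) = -23555 + (-24 + 5590/3) = -23555 + 5518/3 = -65147/3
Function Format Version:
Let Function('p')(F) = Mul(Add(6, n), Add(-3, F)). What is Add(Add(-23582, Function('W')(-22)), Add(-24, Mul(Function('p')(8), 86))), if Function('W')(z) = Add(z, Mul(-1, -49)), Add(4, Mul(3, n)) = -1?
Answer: Rational(-65147, 3) ≈ -21716.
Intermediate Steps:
n = Rational(-5, 3) (n = Add(Rational(-4, 3), Mul(Rational(1, 3), -1)) = Add(Rational(-4, 3), Rational(-1, 3)) = Rational(-5, 3) ≈ -1.6667)
Function('W')(z) = Add(49, z) (Function('W')(z) = Add(z, 49) = Add(49, z))
Function('p')(F) = Add(-13, Mul(Rational(13, 3), F)) (Function('p')(F) = Mul(Add(6, Rational(-5, 3)), Add(-3, F)) = Mul(Rational(13, 3), Add(-3, F)) = Add(-13, Mul(Rational(13, 3), F)))
Add(Add(-23582, Function('W')(-22)), Add(-24, Mul(Function('p')(8), 86))) = Add(Add(-23582, Add(49, -22)), Add(-24, Mul(Add(-13, Mul(Rational(13, 3), 8)), 86))) = Add(Add(-23582, 27), Add(-24, Mul(Add(-13, Rational(104, 3)), 86))) = Add(-23555, Add(-24, Mul(Rational(65, 3), 86))) = Add(-23555, Add(-24, Rational(5590, 3))) = Add(-23555, Rational(5518, 3)) = Rational(-65147, 3)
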